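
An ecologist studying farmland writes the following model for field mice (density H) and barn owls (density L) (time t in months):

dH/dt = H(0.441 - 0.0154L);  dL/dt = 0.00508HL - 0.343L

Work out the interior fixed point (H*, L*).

Set dL/dt = 0 with L > 0: 0.00508H - 0.343 = 0, so H* = 0.343/0.00508 = 67.5.
Set dH/dt = 0 with H > 0: 0.441 - 0.0154L = 0, so L* = 0.441/0.0154 = 28.6.

H* ≈ 67.5, L* ≈ 28.6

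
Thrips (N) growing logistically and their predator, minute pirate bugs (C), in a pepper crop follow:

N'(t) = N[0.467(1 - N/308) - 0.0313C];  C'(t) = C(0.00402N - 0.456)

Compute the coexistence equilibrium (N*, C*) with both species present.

From dC/dt = 0 with C > 0: 0.00402N* = 0.456, so N* = 113.
Substitute into dN/dt = 0: 0.467(1 - 113/308) = 0.0313C*.
The bracket is 0.632, giving C* = 0.295/0.0313 = 9.43.

N* ≈ 113, C* ≈ 9.43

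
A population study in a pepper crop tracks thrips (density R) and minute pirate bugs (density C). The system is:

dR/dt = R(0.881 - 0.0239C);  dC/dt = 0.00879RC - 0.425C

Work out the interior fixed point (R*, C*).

Set dC/dt = 0 with C > 0: 0.00879R - 0.425 = 0, so R* = 0.425/0.00879 = 48.4.
Set dR/dt = 0 with R > 0: 0.881 - 0.0239C = 0, so C* = 0.881/0.0239 = 36.9.

R* ≈ 48.4, C* ≈ 36.9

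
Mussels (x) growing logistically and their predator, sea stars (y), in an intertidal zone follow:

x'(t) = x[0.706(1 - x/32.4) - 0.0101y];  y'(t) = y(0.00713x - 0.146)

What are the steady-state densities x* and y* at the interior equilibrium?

x* ≈ 20.5, y* ≈ 25.7

From dy/dt = 0 with y > 0: 0.00713x* = 0.146, so x* = 20.5.
Substitute into dx/dt = 0: 0.706(1 - 20.5/32.4) = 0.0101y*.
The bracket is 0.368, giving y* = 0.26/0.0101 = 25.7.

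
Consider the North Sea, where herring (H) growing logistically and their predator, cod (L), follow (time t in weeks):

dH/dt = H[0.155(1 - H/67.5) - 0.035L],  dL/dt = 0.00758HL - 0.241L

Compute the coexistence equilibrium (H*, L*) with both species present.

H* ≈ 31.8, L* ≈ 2.34

From dL/dt = 0 with L > 0: 0.00758H* = 0.241, so H* = 31.8.
Substitute into dH/dt = 0: 0.155(1 - 31.8/67.5) = 0.035L*.
The bracket is 0.529, giving L* = 0.082/0.035 = 2.34.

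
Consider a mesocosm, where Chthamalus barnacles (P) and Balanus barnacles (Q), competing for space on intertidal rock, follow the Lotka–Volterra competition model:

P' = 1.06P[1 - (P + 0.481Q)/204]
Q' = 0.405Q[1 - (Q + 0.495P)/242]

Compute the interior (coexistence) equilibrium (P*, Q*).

P* ≈ 115, Q* ≈ 185

Setting both brackets to zero gives the nullclines P + 0.481Q = 204 and 0.495P + Q = 242.
Substituting Q = 242 - 0.495P into the first: P(1 - 0.481·0.495) = 204 - 0.481·242.
So P* = 87.6/0.762 = 115, and then Q* = 242 - 0.495·115 = 185.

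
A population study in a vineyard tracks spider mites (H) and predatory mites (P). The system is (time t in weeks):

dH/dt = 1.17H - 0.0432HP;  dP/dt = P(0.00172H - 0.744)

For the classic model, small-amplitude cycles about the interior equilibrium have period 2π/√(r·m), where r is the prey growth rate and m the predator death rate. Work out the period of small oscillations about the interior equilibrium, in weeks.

T ≈ 6.73 weeks

Here r = 1.17 and m = 0.744, so r·m = 0.87.
ω = √0.87 = 0.933 per week, hence T = 2π/ω ≈ 6.73 weeks.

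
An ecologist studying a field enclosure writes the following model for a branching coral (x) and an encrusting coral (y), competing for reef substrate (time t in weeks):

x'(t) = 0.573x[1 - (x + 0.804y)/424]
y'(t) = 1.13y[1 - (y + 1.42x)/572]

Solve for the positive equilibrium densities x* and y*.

x* ≈ 253, y* ≈ 212

Setting both brackets to zero gives the nullclines x + 0.804y = 424 and 1.42x + y = 572.
Substituting y = 572 - 1.42x into the first: x(1 - 0.804·1.42) = 424 - 0.804·572.
So x* = -35.9/-0.142 = 253, and then y* = 572 - 1.42·253 = 212.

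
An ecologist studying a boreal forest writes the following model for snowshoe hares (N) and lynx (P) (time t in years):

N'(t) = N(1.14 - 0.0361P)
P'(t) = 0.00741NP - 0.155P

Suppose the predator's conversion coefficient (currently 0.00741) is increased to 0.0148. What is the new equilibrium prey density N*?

At the interior fixed point, setting dP/dt = 0 with P > 0 fixes N* = (predator death rate)/(NP coefficient) — independent of the other coefficients.
With the change, N* = 0.155/0.0148 = 10.5; it falls from 20.9.

N* ≈ 10.5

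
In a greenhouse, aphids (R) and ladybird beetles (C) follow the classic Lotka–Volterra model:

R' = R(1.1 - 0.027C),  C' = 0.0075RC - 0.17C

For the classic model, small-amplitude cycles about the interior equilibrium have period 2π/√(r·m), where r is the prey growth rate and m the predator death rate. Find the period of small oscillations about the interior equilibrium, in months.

T ≈ 14.5 months

Here r = 1.1 and m = 0.17, so r·m = 0.187.
ω = √0.187 = 0.432 per month, hence T = 2π/ω ≈ 14.5 months.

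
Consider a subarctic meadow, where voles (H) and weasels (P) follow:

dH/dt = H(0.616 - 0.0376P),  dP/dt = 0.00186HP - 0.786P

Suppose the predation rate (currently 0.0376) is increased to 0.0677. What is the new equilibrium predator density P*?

P* ≈ 9.1

At the interior fixed point, setting dH/dt = 0 with H > 0 fixes P* = (prey growth rate)/(HP coefficient) — independent of the other coefficients.
With the change, P* = 0.616/0.0677 = 9.1; it falls from 16.4.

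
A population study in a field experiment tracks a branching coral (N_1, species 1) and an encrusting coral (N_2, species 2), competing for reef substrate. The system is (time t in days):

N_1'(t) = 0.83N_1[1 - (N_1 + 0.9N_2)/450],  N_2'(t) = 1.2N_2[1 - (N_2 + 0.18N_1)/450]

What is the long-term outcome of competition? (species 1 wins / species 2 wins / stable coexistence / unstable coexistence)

stable coexistence

Compare the nullcline intercepts: K1/α12 = 450/0.9 = 500 > K2 = 450; K2/α21 = 450/0.18 = 2500 > K1 = 450.
Since both inequalities hold, each species can invade when rare, so the interior equilibrium is stable.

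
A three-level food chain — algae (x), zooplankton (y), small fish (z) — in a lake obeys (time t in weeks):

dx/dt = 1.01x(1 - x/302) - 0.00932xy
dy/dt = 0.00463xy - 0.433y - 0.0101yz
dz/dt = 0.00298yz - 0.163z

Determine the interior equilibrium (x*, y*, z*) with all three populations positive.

x* ≈ 150, y* ≈ 54.7, z* ≈ 25.7

From dz/dt = 0: 0.00298y* = 0.163, so y* = 54.7.
From dx/dt = 0: 1.01(1 - x*/302) = 0.00932·54.7, giving x* = 302·(1 - 0.505) = 150.
From dy/dt = 0: 0.00463·150 - 0.433 = 0.0101z*, so z* = 0.26/0.0101 = 25.7.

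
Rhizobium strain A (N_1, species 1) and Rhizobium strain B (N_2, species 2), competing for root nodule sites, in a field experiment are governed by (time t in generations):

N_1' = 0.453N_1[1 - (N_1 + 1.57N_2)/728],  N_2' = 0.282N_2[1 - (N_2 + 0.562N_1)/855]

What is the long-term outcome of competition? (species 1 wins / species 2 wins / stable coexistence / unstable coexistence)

Compare the nullcline intercepts: K1/α12 = 728/1.57 = 464 < K2 = 855; K2/α21 = 855/0.562 = 1520 > K1 = 728.
Since the inequalities point opposite ways, species 2 can invade but species 1 cannot.

species 2 excludes species 1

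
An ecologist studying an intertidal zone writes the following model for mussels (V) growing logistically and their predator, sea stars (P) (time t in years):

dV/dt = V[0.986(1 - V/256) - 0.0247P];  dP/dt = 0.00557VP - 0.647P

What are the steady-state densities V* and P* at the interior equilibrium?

V* ≈ 116, P* ≈ 21.8

From dP/dt = 0 with P > 0: 0.00557V* = 0.647, so V* = 116.
Substitute into dV/dt = 0: 0.986(1 - 116/256) = 0.0247P*.
The bracket is 0.546, giving P* = 0.539/0.0247 = 21.8.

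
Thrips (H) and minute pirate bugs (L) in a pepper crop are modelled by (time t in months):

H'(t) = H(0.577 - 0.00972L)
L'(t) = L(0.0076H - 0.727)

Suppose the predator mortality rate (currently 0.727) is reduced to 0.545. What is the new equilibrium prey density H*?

H* ≈ 71.7

At the interior fixed point, setting dL/dt = 0 with L > 0 fixes H* = (predator death rate)/(HL coefficient) — independent of the other coefficients.
With the change, H* = 0.545/0.0076 = 71.7; it falls from 95.7.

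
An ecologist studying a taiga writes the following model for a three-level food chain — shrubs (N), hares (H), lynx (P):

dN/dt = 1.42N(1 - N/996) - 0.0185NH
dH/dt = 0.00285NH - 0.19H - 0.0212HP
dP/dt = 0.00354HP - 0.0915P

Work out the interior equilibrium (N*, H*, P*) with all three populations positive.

N* ≈ 661, H* ≈ 25.8, P* ≈ 79.8

From dP/dt = 0: 0.00354H* = 0.0915, so H* = 25.8.
From dN/dt = 0: 1.42(1 - N*/996) = 0.0185·25.8, giving N* = 996·(1 - 0.337) = 661.
From dH/dt = 0: 0.00285·661 - 0.19 = 0.0212P*, so P* = 1.69/0.0212 = 79.8.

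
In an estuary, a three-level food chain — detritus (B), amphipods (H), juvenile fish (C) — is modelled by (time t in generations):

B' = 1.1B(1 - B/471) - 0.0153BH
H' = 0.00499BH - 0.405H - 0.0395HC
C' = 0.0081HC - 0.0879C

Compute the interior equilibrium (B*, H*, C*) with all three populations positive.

From dC/dt = 0: 0.0081H* = 0.0879, so H* = 10.9.
From dB/dt = 0: 1.1(1 - B*/471) = 0.0153·10.9, giving B* = 471·(1 - 0.151) = 400.
From dH/dt = 0: 0.00499·400 - 0.405 = 0.0395C*, so C* = 1.59/0.0395 = 40.3.

B* ≈ 400, H* ≈ 10.9, C* ≈ 40.3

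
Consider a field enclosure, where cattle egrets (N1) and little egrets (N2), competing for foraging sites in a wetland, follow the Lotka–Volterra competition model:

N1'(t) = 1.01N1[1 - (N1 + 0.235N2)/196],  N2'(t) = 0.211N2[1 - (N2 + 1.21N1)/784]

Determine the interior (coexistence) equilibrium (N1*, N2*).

N1* ≈ 16.4, N2* ≈ 764

Setting both brackets to zero gives the nullclines N1 + 0.235N2 = 196 and 1.21N1 + N2 = 784.
Substituting N2 = 784 - 1.21N1 into the first: N1(1 - 0.235·1.21) = 196 - 0.235·784.
So N1* = 11.8/0.716 = 16.4, and then N2* = 784 - 1.21·16.4 = 764.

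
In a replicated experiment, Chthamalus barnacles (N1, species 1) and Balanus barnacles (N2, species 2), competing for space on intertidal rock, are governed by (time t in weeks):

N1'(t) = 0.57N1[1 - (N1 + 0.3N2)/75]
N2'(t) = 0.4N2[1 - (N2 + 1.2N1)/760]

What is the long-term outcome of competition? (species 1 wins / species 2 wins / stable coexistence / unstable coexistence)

species 2 excludes species 1

Compare the nullcline intercepts: K1/α12 = 75/0.3 = 250 < K2 = 760; K2/α21 = 760/1.2 = 633 > K1 = 75.
Since the inequalities point opposite ways, species 2 can invade but species 1 cannot.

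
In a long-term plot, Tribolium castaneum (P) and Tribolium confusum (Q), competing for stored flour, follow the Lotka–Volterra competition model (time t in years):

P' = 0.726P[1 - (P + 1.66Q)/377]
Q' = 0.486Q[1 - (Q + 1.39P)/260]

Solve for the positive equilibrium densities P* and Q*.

Setting both brackets to zero gives the nullclines P + 1.66Q = 377 and 1.39P + Q = 260.
Substituting Q = 260 - 1.39P into the first: P(1 - 1.66·1.39) = 377 - 1.66·260.
So P* = -54.6/-1.31 = 41.8, and then Q* = 260 - 1.39·41.8 = 202.

P* ≈ 41.8, Q* ≈ 202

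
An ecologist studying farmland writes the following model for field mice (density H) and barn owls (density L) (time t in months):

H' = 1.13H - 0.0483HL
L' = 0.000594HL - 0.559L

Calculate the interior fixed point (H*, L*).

H* ≈ 941, L* ≈ 23.4

Set dL/dt = 0 with L > 0: 0.000594H - 0.559 = 0, so H* = 0.559/0.000594 = 941.
Set dH/dt = 0 with H > 0: 1.13 - 0.0483L = 0, so L* = 1.13/0.0483 = 23.4.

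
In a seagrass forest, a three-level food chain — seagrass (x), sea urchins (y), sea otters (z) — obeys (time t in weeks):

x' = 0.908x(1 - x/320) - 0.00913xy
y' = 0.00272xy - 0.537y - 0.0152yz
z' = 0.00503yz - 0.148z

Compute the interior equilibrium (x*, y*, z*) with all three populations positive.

x* ≈ 225, y* ≈ 29.4, z* ≈ 4.99

From dz/dt = 0: 0.00503y* = 0.148, so y* = 29.4.
From dx/dt = 0: 0.908(1 - x*/320) = 0.00913·29.4, giving x* = 320·(1 - 0.296) = 225.
From dy/dt = 0: 0.00272·225 - 0.537 = 0.0152z*, so z* = 0.0759/0.0152 = 4.99.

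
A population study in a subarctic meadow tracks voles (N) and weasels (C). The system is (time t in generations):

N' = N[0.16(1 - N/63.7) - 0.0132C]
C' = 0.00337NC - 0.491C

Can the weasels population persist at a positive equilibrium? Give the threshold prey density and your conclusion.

Threshold N = 146; K < 146, so no, the predator goes extinct.

The predator equation gives dC/dt > 0 only when N > 0.491/0.00337 = 146.
Without the predator, N → K = 63.7. Since 63.7 < 146, the predator cannot invade.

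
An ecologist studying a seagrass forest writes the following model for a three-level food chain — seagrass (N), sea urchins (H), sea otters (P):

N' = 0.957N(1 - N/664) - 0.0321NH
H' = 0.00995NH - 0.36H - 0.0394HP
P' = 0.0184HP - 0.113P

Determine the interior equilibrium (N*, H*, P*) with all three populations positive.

N* ≈ 527, H* ≈ 6.14, P* ≈ 124

From dP/dt = 0: 0.0184H* = 0.113, so H* = 6.14.
From dN/dt = 0: 0.957(1 - N*/664) = 0.0321·6.14, giving N* = 664·(1 - 0.206) = 527.
From dH/dt = 0: 0.00995·527 - 0.36 = 0.0394P*, so P* = 4.89/0.0394 = 124.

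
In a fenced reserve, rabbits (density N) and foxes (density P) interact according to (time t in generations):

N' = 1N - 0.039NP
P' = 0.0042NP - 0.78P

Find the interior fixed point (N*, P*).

Set dP/dt = 0 with P > 0: 0.0042N - 0.78 = 0, so N* = 0.78/0.0042 = 186.
Set dN/dt = 0 with N > 0: 1 - 0.039P = 0, so P* = 1/0.039 = 25.6.

N* ≈ 186, P* ≈ 25.6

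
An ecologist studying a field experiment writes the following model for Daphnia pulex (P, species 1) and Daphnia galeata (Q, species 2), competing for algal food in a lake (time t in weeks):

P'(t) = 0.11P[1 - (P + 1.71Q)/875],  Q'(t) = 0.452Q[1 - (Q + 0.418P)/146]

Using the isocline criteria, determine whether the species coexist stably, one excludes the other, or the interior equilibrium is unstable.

Compare the nullcline intercepts: K1/α12 = 875/1.71 = 512 > K2 = 146; K2/α21 = 146/0.418 = 349 < K1 = 875.
Since the inequalities point opposite ways, species 1 can invade but species 2 cannot.

species 1 excludes species 2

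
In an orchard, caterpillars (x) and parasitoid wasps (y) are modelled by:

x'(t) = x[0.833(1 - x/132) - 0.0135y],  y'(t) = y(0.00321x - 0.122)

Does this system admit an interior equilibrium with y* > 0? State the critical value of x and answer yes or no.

The predator equation gives dy/dt > 0 only when x > 0.122/0.00321 = 38.
Without the predator, x → K = 132. Since 132 > 38, the predator can invade and persist.

Threshold x = 38; K > 38, so yes, the predator persists.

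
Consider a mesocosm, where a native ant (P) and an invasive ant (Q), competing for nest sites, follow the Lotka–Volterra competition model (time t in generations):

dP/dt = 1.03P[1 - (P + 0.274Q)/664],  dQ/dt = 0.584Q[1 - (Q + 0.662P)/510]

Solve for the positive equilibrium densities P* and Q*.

Setting both brackets to zero gives the nullclines P + 0.274Q = 664 and 0.662P + Q = 510.
Substituting Q = 510 - 0.662P into the first: P(1 - 0.274·0.662) = 664 - 0.274·510.
So P* = 524/0.819 = 640, and then Q* = 510 - 0.662·640 = 86.

P* ≈ 640, Q* ≈ 86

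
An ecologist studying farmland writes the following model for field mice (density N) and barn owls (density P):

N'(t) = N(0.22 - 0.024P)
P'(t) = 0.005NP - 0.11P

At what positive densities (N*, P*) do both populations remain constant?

N* ≈ 22, P* ≈ 9.17

Set dP/dt = 0 with P > 0: 0.005N - 0.11 = 0, so N* = 0.11/0.005 = 22.
Set dN/dt = 0 with N > 0: 0.22 - 0.024P = 0, so P* = 0.22/0.024 = 9.17.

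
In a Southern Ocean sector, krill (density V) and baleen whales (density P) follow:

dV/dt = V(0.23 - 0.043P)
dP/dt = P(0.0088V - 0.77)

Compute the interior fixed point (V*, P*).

V* ≈ 87.5, P* ≈ 5.35

Set dP/dt = 0 with P > 0: 0.0088V - 0.77 = 0, so V* = 0.77/0.0088 = 87.5.
Set dV/dt = 0 with V > 0: 0.23 - 0.043P = 0, so P* = 0.23/0.043 = 5.35.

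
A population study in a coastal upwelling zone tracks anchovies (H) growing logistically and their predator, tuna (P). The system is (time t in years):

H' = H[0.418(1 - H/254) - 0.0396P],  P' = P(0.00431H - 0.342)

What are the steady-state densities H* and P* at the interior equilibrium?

H* ≈ 79.4, P* ≈ 7.26

From dP/dt = 0 with P > 0: 0.00431H* = 0.342, so H* = 79.4.
Substitute into dH/dt = 0: 0.418(1 - 79.4/254) = 0.0396P*.
The bracket is 0.688, giving P* = 0.287/0.0396 = 7.26.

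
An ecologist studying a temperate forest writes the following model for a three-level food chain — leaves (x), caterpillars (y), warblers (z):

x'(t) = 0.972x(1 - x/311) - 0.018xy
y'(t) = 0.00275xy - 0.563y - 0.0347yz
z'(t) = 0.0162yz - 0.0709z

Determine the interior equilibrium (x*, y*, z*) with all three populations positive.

x* ≈ 286, y* ≈ 4.38, z* ≈ 6.42

From dz/dt = 0: 0.0162y* = 0.0709, so y* = 4.38.
From dx/dt = 0: 0.972(1 - x*/311) = 0.018·4.38, giving x* = 311·(1 - 0.081) = 286.
From dy/dt = 0: 0.00275·286 - 0.563 = 0.0347z*, so z* = 0.223/0.0347 = 6.42.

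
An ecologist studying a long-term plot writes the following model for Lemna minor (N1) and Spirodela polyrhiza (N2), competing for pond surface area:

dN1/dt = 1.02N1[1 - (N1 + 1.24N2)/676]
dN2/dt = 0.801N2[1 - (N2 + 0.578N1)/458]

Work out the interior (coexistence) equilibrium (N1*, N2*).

Setting both brackets to zero gives the nullclines N1 + 1.24N2 = 676 and 0.578N1 + N2 = 458.
Substituting N2 = 458 - 0.578N1 into the first: N1(1 - 1.24·0.578) = 676 - 1.24·458.
So N1* = 108/0.283 = 382, and then N2* = 458 - 0.578·382 = 237.

N1* ≈ 382, N2* ≈ 237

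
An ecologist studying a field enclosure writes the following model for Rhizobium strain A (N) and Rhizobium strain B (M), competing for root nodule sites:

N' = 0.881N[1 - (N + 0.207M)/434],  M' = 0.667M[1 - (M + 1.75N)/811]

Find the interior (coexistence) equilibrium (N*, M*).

N* ≈ 417, M* ≈ 80.8

Setting both brackets to zero gives the nullclines N + 0.207M = 434 and 1.75N + M = 811.
Substituting M = 811 - 1.75N into the first: N(1 - 0.207·1.75) = 434 - 0.207·811.
So N* = 266/0.638 = 417, and then M* = 811 - 1.75·417 = 80.8.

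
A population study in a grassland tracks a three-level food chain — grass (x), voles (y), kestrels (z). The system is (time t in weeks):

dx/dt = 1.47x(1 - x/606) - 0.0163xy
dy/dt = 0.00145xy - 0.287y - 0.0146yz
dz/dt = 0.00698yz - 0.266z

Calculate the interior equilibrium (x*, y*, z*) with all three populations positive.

x* ≈ 350, y* ≈ 38.1, z* ≈ 15.1

From dz/dt = 0: 0.00698y* = 0.266, so y* = 38.1.
From dx/dt = 0: 1.47(1 - x*/606) = 0.0163·38.1, giving x* = 606·(1 - 0.423) = 350.
From dy/dt = 0: 0.00145·350 - 0.287 = 0.0146z*, so z* = 0.22/0.0146 = 15.1.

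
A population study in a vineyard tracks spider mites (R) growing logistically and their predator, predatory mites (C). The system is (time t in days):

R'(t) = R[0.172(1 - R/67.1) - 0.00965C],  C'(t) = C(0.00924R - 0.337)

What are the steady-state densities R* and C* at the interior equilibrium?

From dC/dt = 0 with C > 0: 0.00924R* = 0.337, so R* = 36.5.
Substitute into dR/dt = 0: 0.172(1 - 36.5/67.1) = 0.00965C*.
The bracket is 0.456, giving C* = 0.0785/0.00965 = 8.14.

R* ≈ 36.5, C* ≈ 8.14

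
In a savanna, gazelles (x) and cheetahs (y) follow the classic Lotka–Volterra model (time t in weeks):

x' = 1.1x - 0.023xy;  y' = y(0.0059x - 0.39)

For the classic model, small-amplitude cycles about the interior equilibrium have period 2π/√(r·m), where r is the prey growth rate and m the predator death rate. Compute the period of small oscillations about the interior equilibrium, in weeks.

T ≈ 9.59 weeks

Here r = 1.1 and m = 0.39, so r·m = 0.429.
ω = √0.429 = 0.655 per week, hence T = 2π/ω ≈ 9.59 weeks.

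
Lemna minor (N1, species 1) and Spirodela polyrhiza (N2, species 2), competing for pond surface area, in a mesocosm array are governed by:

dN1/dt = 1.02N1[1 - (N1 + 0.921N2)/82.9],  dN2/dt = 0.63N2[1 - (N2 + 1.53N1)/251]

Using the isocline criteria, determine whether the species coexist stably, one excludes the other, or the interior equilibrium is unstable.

species 2 excludes species 1

Compare the nullcline intercepts: K1/α12 = 82.9/0.921 = 90 < K2 = 251; K2/α21 = 251/1.53 = 164 > K1 = 82.9.
Since the inequalities point opposite ways, species 2 can invade but species 1 cannot.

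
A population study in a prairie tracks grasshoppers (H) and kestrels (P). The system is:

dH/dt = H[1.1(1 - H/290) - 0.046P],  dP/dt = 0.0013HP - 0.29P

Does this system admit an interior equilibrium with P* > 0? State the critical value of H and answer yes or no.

Threshold H = 223; K > 223, so yes, the predator persists.

The predator equation gives dP/dt > 0 only when H > 0.29/0.0013 = 223.
Without the predator, H → K = 290. Since 290 > 223, the predator can invade and persist.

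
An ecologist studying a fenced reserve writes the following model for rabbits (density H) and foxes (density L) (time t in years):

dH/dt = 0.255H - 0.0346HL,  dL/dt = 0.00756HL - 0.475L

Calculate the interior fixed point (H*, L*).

H* ≈ 62.8, L* ≈ 7.37

Set dL/dt = 0 with L > 0: 0.00756H - 0.475 = 0, so H* = 0.475/0.00756 = 62.8.
Set dH/dt = 0 with H > 0: 0.255 - 0.0346L = 0, so L* = 0.255/0.0346 = 7.37.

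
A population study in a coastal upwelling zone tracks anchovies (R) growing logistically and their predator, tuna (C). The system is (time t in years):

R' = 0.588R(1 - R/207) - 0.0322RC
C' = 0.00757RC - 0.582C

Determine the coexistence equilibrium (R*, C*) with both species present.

From dC/dt = 0 with C > 0: 0.00757R* = 0.582, so R* = 76.9.
Substitute into dR/dt = 0: 0.588(1 - 76.9/207) = 0.0322C*.
The bracket is 0.629, giving C* = 0.37/0.0322 = 11.5.

R* ≈ 76.9, C* ≈ 11.5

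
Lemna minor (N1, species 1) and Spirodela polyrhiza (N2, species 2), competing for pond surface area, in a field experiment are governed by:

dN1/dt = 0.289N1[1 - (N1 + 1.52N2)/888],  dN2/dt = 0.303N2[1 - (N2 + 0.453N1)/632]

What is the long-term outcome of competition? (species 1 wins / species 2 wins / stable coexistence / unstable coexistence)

species 2 excludes species 1

Compare the nullcline intercepts: K1/α12 = 888/1.52 = 584 < K2 = 632; K2/α21 = 632/0.453 = 1400 > K1 = 888.
Since the inequalities point opposite ways, species 2 can invade but species 1 cannot.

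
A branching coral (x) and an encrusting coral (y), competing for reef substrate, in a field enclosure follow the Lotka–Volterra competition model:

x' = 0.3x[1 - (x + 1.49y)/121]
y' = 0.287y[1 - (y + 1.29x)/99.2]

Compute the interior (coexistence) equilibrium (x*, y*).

x* ≈ 29.1, y* ≈ 61.7

Setting both brackets to zero gives the nullclines x + 1.49y = 121 and 1.29x + y = 99.2.
Substituting y = 99.2 - 1.29x into the first: x(1 - 1.49·1.29) = 121 - 1.49·99.2.
So x* = -26.8/-0.922 = 29.1, and then y* = 99.2 - 1.29·29.1 = 61.7.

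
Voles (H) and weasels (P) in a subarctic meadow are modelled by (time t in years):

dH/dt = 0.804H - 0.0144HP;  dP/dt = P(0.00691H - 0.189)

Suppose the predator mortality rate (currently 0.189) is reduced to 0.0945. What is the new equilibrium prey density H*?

H* ≈ 13.7

At the interior fixed point, setting dP/dt = 0 with P > 0 fixes H* = (predator death rate)/(HP coefficient) — independent of the other coefficients.
With the change, H* = 0.0945/0.00691 = 13.7; it falls from 27.4.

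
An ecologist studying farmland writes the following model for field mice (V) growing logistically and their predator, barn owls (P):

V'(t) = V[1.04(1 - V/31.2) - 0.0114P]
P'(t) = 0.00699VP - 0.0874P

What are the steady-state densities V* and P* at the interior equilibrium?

V* ≈ 12.5, P* ≈ 54.7

From dP/dt = 0 with P > 0: 0.00699V* = 0.0874, so V* = 12.5.
Substitute into dV/dt = 0: 1.04(1 - 12.5/31.2) = 0.0114P*.
The bracket is 0.599, giving P* = 0.623/0.0114 = 54.7.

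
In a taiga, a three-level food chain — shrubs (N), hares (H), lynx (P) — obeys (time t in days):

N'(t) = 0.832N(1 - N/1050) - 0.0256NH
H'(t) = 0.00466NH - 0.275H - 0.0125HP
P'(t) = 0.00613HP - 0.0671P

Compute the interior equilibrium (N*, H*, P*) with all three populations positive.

From dP/dt = 0: 0.00613H* = 0.0671, so H* = 10.9.
From dN/dt = 0: 0.832(1 - N*/1050) = 0.0256·10.9, giving N* = 1050·(1 - 0.337) = 696.
From dH/dt = 0: 0.00466·696 - 0.275 = 0.0125P*, so P* = 2.97/0.0125 = 238.

N* ≈ 696, H* ≈ 10.9, P* ≈ 238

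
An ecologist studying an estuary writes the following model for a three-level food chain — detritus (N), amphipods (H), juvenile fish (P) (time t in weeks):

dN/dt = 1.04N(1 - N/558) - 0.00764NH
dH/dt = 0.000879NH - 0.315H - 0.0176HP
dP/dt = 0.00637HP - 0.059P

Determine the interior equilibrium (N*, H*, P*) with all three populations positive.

N* ≈ 520, H* ≈ 9.26, P* ≈ 8.07

From dP/dt = 0: 0.00637H* = 0.059, so H* = 9.26.
From dN/dt = 0: 1.04(1 - N*/558) = 0.00764·9.26, giving N* = 558·(1 - 0.068) = 520.
From dH/dt = 0: 0.000879·520 - 0.315 = 0.0176P*, so P* = 0.142/0.0176 = 8.07.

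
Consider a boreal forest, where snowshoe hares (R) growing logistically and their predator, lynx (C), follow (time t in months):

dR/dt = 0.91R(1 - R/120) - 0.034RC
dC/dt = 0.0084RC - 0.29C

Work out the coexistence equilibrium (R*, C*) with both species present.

From dC/dt = 0 with C > 0: 0.0084R* = 0.29, so R* = 34.5.
Substitute into dR/dt = 0: 0.91(1 - 34.5/120) = 0.034C*.
The bracket is 0.712, giving C* = 0.648/0.034 = 19.1.

R* ≈ 34.5, C* ≈ 19.1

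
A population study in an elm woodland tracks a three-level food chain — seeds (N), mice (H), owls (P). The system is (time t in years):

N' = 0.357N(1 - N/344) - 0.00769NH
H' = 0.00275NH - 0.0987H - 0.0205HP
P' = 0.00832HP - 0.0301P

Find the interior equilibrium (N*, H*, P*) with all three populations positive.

N* ≈ 317, H* ≈ 3.62, P* ≈ 37.7

From dP/dt = 0: 0.00832H* = 0.0301, so H* = 3.62.
From dN/dt = 0: 0.357(1 - N*/344) = 0.00769·3.62, giving N* = 344·(1 - 0.0779) = 317.
From dH/dt = 0: 0.00275·317 - 0.0987 = 0.0205P*, so P* = 0.774/0.0205 = 37.7.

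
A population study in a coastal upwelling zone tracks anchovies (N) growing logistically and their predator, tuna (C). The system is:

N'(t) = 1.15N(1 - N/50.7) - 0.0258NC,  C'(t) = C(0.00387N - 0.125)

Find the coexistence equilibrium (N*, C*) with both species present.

N* ≈ 32.3, C* ≈ 16.2

From dC/dt = 0 with C > 0: 0.00387N* = 0.125, so N* = 32.3.
Substitute into dN/dt = 0: 1.15(1 - 32.3/50.7) = 0.0258C*.
The bracket is 0.363, giving C* = 0.417/0.0258 = 16.2.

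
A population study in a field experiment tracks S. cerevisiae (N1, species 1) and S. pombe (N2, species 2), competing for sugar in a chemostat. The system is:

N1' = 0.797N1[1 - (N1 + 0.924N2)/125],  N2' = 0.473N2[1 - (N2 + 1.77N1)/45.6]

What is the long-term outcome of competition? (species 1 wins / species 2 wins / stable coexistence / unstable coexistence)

species 1 excludes species 2

Compare the nullcline intercepts: K1/α12 = 125/0.924 = 135 > K2 = 45.6; K2/α21 = 45.6/1.77 = 25.8 < K1 = 125.
Since the inequalities point opposite ways, species 1 can invade but species 2 cannot.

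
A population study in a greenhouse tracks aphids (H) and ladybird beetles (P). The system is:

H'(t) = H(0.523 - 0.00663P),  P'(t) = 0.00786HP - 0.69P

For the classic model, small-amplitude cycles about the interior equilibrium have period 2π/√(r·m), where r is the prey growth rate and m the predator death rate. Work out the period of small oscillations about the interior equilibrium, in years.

T ≈ 10.5 years

Here r = 0.523 and m = 0.69, so r·m = 0.361.
ω = √0.361 = 0.601 per year, hence T = 2π/ω ≈ 10.5 years.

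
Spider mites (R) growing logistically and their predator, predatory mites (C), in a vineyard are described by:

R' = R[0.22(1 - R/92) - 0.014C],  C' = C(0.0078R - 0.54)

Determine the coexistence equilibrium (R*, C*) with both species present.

From dC/dt = 0 with C > 0: 0.0078R* = 0.54, so R* = 69.2.
Substitute into dR/dt = 0: 0.22(1 - 69.2/92) = 0.014C*.
The bracket is 0.247, giving C* = 0.0544/0.014 = 3.89.

R* ≈ 69.2, C* ≈ 3.89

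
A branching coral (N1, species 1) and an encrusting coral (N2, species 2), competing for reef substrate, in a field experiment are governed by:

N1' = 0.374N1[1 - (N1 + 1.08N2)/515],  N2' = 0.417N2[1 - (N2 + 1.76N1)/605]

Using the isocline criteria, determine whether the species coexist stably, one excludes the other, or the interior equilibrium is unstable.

Compare the nullcline intercepts: K1/α12 = 515/1.08 = 477 < K2 = 605; K2/α21 = 605/1.76 = 344 < K1 = 515.
Since both are reversed, neither can invade when rare; the interior point is a saddle.

unstable coexistence (outcome depends on initial conditions)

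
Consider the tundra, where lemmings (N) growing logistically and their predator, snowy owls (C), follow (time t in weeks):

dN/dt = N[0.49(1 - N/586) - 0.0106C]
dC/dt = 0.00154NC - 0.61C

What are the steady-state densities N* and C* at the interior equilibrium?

From dC/dt = 0 with C > 0: 0.00154N* = 0.61, so N* = 396.
Substitute into dN/dt = 0: 0.49(1 - 396/586) = 0.0106C*.
The bracket is 0.324, giving C* = 0.159/0.0106 = 15.

N* ≈ 396, C* ≈ 15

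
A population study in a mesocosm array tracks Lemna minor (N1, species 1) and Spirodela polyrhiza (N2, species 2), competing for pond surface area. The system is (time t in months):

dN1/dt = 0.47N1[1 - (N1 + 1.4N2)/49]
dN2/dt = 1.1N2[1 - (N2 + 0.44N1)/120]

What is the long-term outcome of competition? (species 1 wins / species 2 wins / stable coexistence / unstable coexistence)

species 2 excludes species 1

Compare the nullcline intercepts: K1/α12 = 49/1.4 = 35 < K2 = 120; K2/α21 = 120/0.44 = 273 > K1 = 49.
Since the inequalities point opposite ways, species 2 can invade but species 1 cannot.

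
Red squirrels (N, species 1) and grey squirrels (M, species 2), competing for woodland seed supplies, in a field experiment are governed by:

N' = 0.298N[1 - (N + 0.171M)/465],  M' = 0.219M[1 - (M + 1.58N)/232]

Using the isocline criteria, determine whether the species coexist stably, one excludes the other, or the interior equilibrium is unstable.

Compare the nullcline intercepts: K1/α12 = 465/0.171 = 2720 > K2 = 232; K2/α21 = 232/1.58 = 147 < K1 = 465.
Since the inequalities point opposite ways, species 1 can invade but species 2 cannot.

species 1 excludes species 2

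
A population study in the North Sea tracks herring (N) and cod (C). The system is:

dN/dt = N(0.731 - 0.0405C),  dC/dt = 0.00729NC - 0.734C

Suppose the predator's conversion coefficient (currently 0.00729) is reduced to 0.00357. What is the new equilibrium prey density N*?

At the interior fixed point, setting dC/dt = 0 with C > 0 fixes N* = (predator death rate)/(NC coefficient) — independent of the other coefficients.
With the change, N* = 0.734/0.00357 = 206; it rises from 101.

N* ≈ 206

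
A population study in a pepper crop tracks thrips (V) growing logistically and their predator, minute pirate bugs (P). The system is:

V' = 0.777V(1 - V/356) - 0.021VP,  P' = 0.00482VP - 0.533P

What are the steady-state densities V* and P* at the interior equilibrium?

V* ≈ 111, P* ≈ 25.5

From dP/dt = 0 with P > 0: 0.00482V* = 0.533, so V* = 111.
Substitute into dV/dt = 0: 0.777(1 - 111/356) = 0.021P*.
The bracket is 0.689, giving P* = 0.536/0.021 = 25.5.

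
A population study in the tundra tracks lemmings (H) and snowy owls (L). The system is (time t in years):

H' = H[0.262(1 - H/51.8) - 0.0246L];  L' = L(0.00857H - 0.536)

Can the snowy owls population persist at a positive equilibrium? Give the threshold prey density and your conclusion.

The predator equation gives dL/dt > 0 only when H > 0.536/0.00857 = 62.5.
Without the predator, H → K = 51.8. Since 51.8 < 62.5, the predator cannot invade.

Threshold H = 62.5; K < 62.5, so no, the predator goes extinct.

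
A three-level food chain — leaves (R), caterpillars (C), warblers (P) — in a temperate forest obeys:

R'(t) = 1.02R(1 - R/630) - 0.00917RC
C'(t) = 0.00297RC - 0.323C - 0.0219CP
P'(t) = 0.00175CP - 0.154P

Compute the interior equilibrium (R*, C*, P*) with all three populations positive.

From dP/dt = 0: 0.00175C* = 0.154, so C* = 88.
From dR/dt = 0: 1.02(1 - R*/630) = 0.00917·88, giving R* = 630·(1 - 0.791) = 132.
From dC/dt = 0: 0.00297·132 - 0.323 = 0.0219P*, so P* = 0.0678/0.0219 = 3.1.

R* ≈ 132, C* ≈ 88, P* ≈ 3.1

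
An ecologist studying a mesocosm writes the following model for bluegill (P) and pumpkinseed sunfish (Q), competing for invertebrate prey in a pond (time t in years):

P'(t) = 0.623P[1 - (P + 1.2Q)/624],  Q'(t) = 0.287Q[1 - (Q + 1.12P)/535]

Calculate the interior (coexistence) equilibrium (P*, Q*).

P* ≈ 52.3, Q* ≈ 476

Setting both brackets to zero gives the nullclines P + 1.2Q = 624 and 1.12P + Q = 535.
Substituting Q = 535 - 1.12P into the first: P(1 - 1.2·1.12) = 624 - 1.2·535.
So P* = -18/-0.344 = 52.3, and then Q* = 535 - 1.12·52.3 = 476.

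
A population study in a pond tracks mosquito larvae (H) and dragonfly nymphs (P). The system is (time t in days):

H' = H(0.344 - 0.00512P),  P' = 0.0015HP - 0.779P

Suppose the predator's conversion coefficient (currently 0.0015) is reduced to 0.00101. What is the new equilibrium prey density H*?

At the interior fixed point, setting dP/dt = 0 with P > 0 fixes H* = (predator death rate)/(HP coefficient) — independent of the other coefficients.
With the change, H* = 0.779/0.00101 = 771; it rises from 519.

H* ≈ 771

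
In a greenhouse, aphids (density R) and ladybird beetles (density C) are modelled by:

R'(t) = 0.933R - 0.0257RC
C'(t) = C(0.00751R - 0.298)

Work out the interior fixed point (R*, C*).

R* ≈ 39.7, C* ≈ 36.3

Set dC/dt = 0 with C > 0: 0.00751R - 0.298 = 0, so R* = 0.298/0.00751 = 39.7.
Set dR/dt = 0 with R > 0: 0.933 - 0.0257C = 0, so C* = 0.933/0.0257 = 36.3.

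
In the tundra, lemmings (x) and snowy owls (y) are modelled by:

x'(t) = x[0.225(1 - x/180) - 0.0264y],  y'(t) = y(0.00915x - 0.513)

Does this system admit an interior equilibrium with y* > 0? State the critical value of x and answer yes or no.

Threshold x = 56.1; K > 56.1, so yes, the predator persists.

The predator equation gives dy/dt > 0 only when x > 0.513/0.00915 = 56.1.
Without the predator, x → K = 180. Since 180 > 56.1, the predator can invade and persist.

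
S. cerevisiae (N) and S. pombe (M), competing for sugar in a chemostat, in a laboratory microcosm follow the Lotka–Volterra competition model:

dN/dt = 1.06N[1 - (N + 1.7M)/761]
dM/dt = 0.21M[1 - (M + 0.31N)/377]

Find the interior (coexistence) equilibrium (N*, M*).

Setting both brackets to zero gives the nullclines N + 1.7M = 761 and 0.31N + M = 377.
Substituting M = 377 - 0.31N into the first: N(1 - 1.7·0.31) = 761 - 1.7·377.
So N* = 120/0.473 = 254, and then M* = 377 - 0.31·254 = 298.

N* ≈ 254, M* ≈ 298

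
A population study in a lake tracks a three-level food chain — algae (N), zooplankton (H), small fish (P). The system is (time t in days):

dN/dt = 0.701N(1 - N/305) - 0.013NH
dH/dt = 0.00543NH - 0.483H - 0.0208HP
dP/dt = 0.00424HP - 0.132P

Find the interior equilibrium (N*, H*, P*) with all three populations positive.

From dP/dt = 0: 0.00424H* = 0.132, so H* = 31.1.
From dN/dt = 0: 0.701(1 - N*/305) = 0.013·31.1, giving N* = 305·(1 - 0.577) = 129.
From dH/dt = 0: 0.00543·129 - 0.483 = 0.0208P*, so P* = 0.217/0.0208 = 10.4.

N* ≈ 129, H* ≈ 31.1, P* ≈ 10.4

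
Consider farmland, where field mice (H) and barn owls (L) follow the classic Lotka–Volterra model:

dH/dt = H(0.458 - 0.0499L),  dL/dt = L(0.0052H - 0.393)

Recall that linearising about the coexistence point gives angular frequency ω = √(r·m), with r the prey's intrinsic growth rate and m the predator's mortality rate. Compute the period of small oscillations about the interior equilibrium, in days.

T ≈ 14.8 days

Here r = 0.458 and m = 0.393, so r·m = 0.18.
ω = √0.18 = 0.424 per day, hence T = 2π/ω ≈ 14.8 days.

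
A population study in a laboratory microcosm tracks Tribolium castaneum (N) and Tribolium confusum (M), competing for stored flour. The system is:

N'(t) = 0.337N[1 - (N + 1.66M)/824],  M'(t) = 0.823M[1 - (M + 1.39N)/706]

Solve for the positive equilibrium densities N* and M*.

Setting both brackets to zero gives the nullclines N + 1.66M = 824 and 1.39N + M = 706.
Substituting M = 706 - 1.39N into the first: N(1 - 1.66·1.39) = 824 - 1.66·706.
So N* = -348/-1.31 = 266, and then M* = 706 - 1.39·266 = 336.

N* ≈ 266, M* ≈ 336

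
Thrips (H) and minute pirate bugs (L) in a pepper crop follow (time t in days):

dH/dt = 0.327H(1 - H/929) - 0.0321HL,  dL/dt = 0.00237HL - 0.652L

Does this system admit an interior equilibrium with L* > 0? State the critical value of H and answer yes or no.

Threshold H = 275; K > 275, so yes, the predator persists.

The predator equation gives dL/dt > 0 only when H > 0.652/0.00237 = 275.
Without the predator, H → K = 929. Since 929 > 275, the predator can invade and persist.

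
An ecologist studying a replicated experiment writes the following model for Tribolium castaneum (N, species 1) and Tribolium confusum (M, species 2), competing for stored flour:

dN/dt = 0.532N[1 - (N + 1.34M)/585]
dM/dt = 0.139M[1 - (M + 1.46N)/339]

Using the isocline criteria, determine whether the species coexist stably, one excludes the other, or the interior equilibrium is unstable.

Compare the nullcline intercepts: K1/α12 = 585/1.34 = 437 > K2 = 339; K2/α21 = 339/1.46 = 232 < K1 = 585.
Since the inequalities point opposite ways, species 1 can invade but species 2 cannot.

species 1 excludes species 2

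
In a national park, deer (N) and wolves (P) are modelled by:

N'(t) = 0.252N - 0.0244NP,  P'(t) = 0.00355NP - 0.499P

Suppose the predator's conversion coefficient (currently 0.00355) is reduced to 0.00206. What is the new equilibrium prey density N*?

N* ≈ 242

At the interior fixed point, setting dP/dt = 0 with P > 0 fixes N* = (predator death rate)/(NP coefficient) — independent of the other coefficients.
With the change, N* = 0.499/0.00206 = 242; it rises from 141.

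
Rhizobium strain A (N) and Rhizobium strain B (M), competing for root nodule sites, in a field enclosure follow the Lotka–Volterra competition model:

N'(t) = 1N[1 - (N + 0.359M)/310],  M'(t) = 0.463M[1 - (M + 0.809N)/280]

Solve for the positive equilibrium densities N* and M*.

Setting both brackets to zero gives the nullclines N + 0.359M = 310 and 0.809N + M = 280.
Substituting M = 280 - 0.809N into the first: N(1 - 0.359·0.809) = 310 - 0.359·280.
So N* = 209/0.71 = 295, and then M* = 280 - 0.809·295 = 41.2.

N* ≈ 295, M* ≈ 41.2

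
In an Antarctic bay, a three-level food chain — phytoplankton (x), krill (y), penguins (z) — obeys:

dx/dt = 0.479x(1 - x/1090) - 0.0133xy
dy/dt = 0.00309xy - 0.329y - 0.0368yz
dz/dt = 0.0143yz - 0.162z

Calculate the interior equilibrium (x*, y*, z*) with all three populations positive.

x* ≈ 747, y* ≈ 11.3, z* ≈ 53.8

From dz/dt = 0: 0.0143y* = 0.162, so y* = 11.3.
From dx/dt = 0: 0.479(1 - x*/1090) = 0.0133·11.3, giving x* = 1090·(1 - 0.315) = 747.
From dy/dt = 0: 0.00309·747 - 0.329 = 0.0368z*, so z* = 1.98/0.0368 = 53.8.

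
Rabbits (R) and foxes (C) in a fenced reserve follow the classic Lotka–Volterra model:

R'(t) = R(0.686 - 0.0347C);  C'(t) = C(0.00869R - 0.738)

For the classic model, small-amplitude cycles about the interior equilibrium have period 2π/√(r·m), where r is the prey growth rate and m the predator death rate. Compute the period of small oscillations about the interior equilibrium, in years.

Here r = 0.686 and m = 0.738, so r·m = 0.506.
ω = √0.506 = 0.712 per year, hence T = 2π/ω ≈ 8.83 years.

T ≈ 8.83 years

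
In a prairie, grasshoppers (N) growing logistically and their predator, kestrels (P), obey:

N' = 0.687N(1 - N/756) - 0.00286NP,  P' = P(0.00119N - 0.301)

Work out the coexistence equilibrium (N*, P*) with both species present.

From dP/dt = 0 with P > 0: 0.00119N* = 0.301, so N* = 253.
Substitute into dN/dt = 0: 0.687(1 - 253/756) = 0.00286P*.
The bracket is 0.665, giving P* = 0.457/0.00286 = 160.

N* ≈ 253, P* ≈ 160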